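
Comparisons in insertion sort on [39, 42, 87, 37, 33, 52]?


Algorithm: insertion sort
Input: [39, 42, 87, 37, 33, 52]
Sorted: [33, 37, 39, 42, 52, 87]

11


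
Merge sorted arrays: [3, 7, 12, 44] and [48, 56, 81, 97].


Take 3 from A
Take 7 from A
Take 12 from A
Take 44 from A

Merged: [3, 7, 12, 44, 48, 56, 81, 97]


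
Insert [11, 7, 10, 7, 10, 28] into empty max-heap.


Insert 11: [11]
Insert 7: [11, 7]
Insert 10: [11, 7, 10]
Insert 7: [11, 7, 10, 7]
Insert 10: [11, 10, 10, 7, 7]
Insert 28: [28, 10, 11, 7, 7, 10]

Final heap: [28, 10, 11, 7, 7, 10]


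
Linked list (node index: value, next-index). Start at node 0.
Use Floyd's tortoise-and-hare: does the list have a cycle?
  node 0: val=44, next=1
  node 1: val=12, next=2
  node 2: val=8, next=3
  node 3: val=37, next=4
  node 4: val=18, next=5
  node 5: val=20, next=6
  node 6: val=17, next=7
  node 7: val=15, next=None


Floyd's tortoise (slow, +1) and hare (fast, +2):
  init: slow=0, fast=0
  step 1: slow=1, fast=2
  step 2: slow=2, fast=4
  step 3: slow=3, fast=6
  step 4: fast 6->7->None, no cycle

Cycle: no


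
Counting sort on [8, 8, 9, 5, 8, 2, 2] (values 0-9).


Input: [8, 8, 9, 5, 8, 2, 2]
Counts: [0, 0, 2, 0, 0, 1, 0, 0, 3, 1]

Sorted: [2, 2, 5, 8, 8, 8, 9]


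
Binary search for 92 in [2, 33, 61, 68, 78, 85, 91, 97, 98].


Step 1: lo=0, hi=8, mid=4, val=78
Step 2: lo=5, hi=8, mid=6, val=91
Step 3: lo=7, hi=8, mid=7, val=97

Not found


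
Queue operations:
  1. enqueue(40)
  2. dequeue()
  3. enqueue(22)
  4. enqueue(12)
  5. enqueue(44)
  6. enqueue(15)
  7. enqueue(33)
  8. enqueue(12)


enqueue(40) -> [40]
dequeue()->40, []
enqueue(22) -> [22]
enqueue(12) -> [22, 12]
enqueue(44) -> [22, 12, 44]
enqueue(15) -> [22, 12, 44, 15]
enqueue(33) -> [22, 12, 44, 15, 33]
enqueue(12) -> [22, 12, 44, 15, 33, 12]

Final queue: [22, 12, 44, 15, 33, 12]


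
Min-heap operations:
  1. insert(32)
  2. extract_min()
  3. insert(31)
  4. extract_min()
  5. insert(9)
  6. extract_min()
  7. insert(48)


insert(32) -> [32]
extract_min()->32, []
insert(31) -> [31]
extract_min()->31, []
insert(9) -> [9]
extract_min()->9, []
insert(48) -> [48]

Final heap: [48]


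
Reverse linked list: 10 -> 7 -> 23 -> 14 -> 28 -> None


Step 1: curr=10, set curr.next=prev(None) | reversed so far: 10
Step 2: curr=7, set curr.next=prev(10) | reversed so far: 7 -> 10
Step 3: curr=23, set curr.next=prev(7) | reversed so far: 23 -> 7 -> 10
Step 4: curr=14, set curr.next=prev(23) | reversed so far: 14 -> 23 -> 7 -> 10
Step 5: curr=28, set curr.next=prev(14) | reversed so far: 28 -> 14 -> 23 -> 7 -> 10

28 -> 14 -> 23 -> 7 -> 10 -> None


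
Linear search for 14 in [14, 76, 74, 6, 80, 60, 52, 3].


i=0: 14==14 found!

Found at 0, 1 comps


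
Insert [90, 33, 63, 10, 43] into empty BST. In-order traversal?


Insert 90: root
Insert 33: L from 90
Insert 63: L from 90 -> R from 33
Insert 10: L from 90 -> L from 33
Insert 43: L from 90 -> R from 33 -> L from 63

In-order: [10, 33, 43, 63, 90]


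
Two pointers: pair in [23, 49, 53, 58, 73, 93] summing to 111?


lo=0(23)+hi=5(93)=116
lo=0(23)+hi=4(73)=96
lo=1(49)+hi=4(73)=122
lo=1(49)+hi=3(58)=107
lo=2(53)+hi=3(58)=111

Yes: 53+58=111


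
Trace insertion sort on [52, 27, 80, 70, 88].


Initial: [52, 27, 80, 70, 88]
Insert 27: [27, 52, 80, 70, 88]
Insert 80: [27, 52, 80, 70, 88]
Insert 70: [27, 52, 70, 80, 88]
Insert 88: [27, 52, 70, 80, 88]

Sorted: [27, 52, 70, 80, 88]


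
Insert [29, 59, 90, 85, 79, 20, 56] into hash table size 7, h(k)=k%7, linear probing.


Insert 29: h=1 -> slot 1
Insert 59: h=3 -> slot 3
Insert 90: h=6 -> slot 6
Insert 85: h=1, 1 probes -> slot 2
Insert 79: h=2, 2 probes -> slot 4
Insert 20: h=6, 1 probes -> slot 0
Insert 56: h=0, 5 probes -> slot 5

Table: [20, 29, 85, 59, 79, 56, 90]


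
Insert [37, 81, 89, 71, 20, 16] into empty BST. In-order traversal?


Insert 37: root
Insert 81: R from 37
Insert 89: R from 37 -> R from 81
Insert 71: R from 37 -> L from 81
Insert 20: L from 37
Insert 16: L from 37 -> L from 20

In-order: [16, 20, 37, 71, 81, 89]


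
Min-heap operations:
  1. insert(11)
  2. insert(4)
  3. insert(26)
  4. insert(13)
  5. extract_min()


insert(11) -> [11]
insert(4) -> [4, 11]
insert(26) -> [4, 11, 26]
insert(13) -> [4, 11, 26, 13]
extract_min()->4, [11, 13, 26]

Final heap: [11, 13, 26]


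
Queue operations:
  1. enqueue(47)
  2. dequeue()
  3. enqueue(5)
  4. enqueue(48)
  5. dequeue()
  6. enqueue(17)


enqueue(47) -> [47]
dequeue()->47, []
enqueue(5) -> [5]
enqueue(48) -> [5, 48]
dequeue()->5, [48]
enqueue(17) -> [48, 17]

Final queue: [48, 17]


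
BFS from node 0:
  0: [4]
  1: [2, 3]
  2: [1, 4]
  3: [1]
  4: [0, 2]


Visit 0, enqueue [4]
Visit 4, enqueue [2]
Visit 2, enqueue [1]
Visit 1, enqueue [3]
Visit 3, enqueue []

BFS order: [0, 4, 2, 1, 3]


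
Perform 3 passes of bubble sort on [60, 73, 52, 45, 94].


Initial: [60, 73, 52, 45, 94]
Pass 1: [60, 52, 45, 73, 94] (2 swaps)
Pass 2: [52, 45, 60, 73, 94] (2 swaps)
Pass 3: [45, 52, 60, 73, 94] (1 swaps)

After 3 passes: [45, 52, 60, 73, 94]


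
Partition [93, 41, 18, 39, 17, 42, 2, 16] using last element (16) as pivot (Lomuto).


Pivot: 16
  2 <= 16: swap -> [2, 41, 18, 39, 17, 42, 93, 16]
Place pivot at 1: [2, 16, 18, 39, 17, 42, 93, 41]

Partitioned: [2, 16, 18, 39, 17, 42, 93, 41]


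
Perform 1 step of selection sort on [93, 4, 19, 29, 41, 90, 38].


Initial: [93, 4, 19, 29, 41, 90, 38]
Step 1: min=4 at 1
  Swap: [4, 93, 19, 29, 41, 90, 38]

After 1 step: [4, 93, 19, 29, 41, 90, 38]


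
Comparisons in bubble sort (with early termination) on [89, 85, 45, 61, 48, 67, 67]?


Algorithm: bubble sort (with early termination)
Input: [89, 85, 45, 61, 48, 67, 67]
Sorted: [45, 48, 61, 67, 67, 85, 89]

18


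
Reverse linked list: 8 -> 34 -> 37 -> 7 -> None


Step 1: curr=8, set curr.next=prev(None) | reversed so far: 8
Step 2: curr=34, set curr.next=prev(8) | reversed so far: 34 -> 8
Step 3: curr=37, set curr.next=prev(34) | reversed so far: 37 -> 34 -> 8
Step 4: curr=7, set curr.next=prev(37) | reversed so far: 7 -> 37 -> 34 -> 8

7 -> 37 -> 34 -> 8 -> None


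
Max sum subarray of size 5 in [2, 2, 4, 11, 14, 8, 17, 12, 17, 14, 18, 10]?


[0:5]: 33
[1:6]: 39
[2:7]: 54
[3:8]: 62
[4:9]: 68
[5:10]: 68
[6:11]: 78
[7:12]: 71

Max: 78 at [6:11]


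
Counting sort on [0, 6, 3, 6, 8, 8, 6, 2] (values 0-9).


Input: [0, 6, 3, 6, 8, 8, 6, 2]
Counts: [1, 0, 1, 1, 0, 0, 3, 0, 2, 0]

Sorted: [0, 2, 3, 6, 6, 6, 8, 8]


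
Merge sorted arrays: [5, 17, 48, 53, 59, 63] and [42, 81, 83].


Take 5 from A
Take 17 from A
Take 42 from B
Take 48 from A
Take 53 from A
Take 59 from A
Take 63 from A

Merged: [5, 17, 42, 48, 53, 59, 63, 81, 83]


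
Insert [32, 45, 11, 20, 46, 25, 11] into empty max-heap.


Insert 32: [32]
Insert 45: [45, 32]
Insert 11: [45, 32, 11]
Insert 20: [45, 32, 11, 20]
Insert 46: [46, 45, 11, 20, 32]
Insert 25: [46, 45, 25, 20, 32, 11]
Insert 11: [46, 45, 25, 20, 32, 11, 11]

Final heap: [46, 45, 25, 20, 32, 11, 11]


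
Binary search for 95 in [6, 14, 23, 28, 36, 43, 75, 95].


Step 1: lo=0, hi=7, mid=3, val=28
Step 2: lo=4, hi=7, mid=5, val=43
Step 3: lo=6, hi=7, mid=6, val=75
Step 4: lo=7, hi=7, mid=7, val=95

Found at index 7


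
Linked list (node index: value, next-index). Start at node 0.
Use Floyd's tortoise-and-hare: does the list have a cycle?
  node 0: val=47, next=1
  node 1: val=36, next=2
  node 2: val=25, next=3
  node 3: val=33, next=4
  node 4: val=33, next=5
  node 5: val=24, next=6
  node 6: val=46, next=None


Floyd's tortoise (slow, +1) and hare (fast, +2):
  init: slow=0, fast=0
  step 1: slow=1, fast=2
  step 2: slow=2, fast=4
  step 3: slow=3, fast=6
  step 4: fast -> None, no cycle

Cycle: no


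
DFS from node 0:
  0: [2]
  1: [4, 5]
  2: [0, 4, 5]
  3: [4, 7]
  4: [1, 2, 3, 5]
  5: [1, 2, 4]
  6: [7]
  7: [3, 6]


Visit 0, push [2]
Visit 2, push [5, 4]
Visit 4, push [5, 3, 1]
Visit 1, push [5]
Visit 5, push []
Visit 3, push [7]
Visit 7, push [6]
Visit 6, push []

DFS order: [0, 2, 4, 1, 5, 3, 7, 6]


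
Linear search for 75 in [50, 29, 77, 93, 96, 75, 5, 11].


i=0: 50!=75
i=1: 29!=75
i=2: 77!=75
i=3: 93!=75
i=4: 96!=75
i=5: 75==75 found!

Found at 5, 6 comps


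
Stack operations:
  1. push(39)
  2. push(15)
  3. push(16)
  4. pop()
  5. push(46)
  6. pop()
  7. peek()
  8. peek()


push(39) -> [39]
push(15) -> [39, 15]
push(16) -> [39, 15, 16]
pop()->16, [39, 15]
push(46) -> [39, 15, 46]
pop()->46, [39, 15]
peek()->15
peek()->15

Final stack: [39, 15]


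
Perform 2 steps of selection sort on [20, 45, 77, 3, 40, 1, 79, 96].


Initial: [20, 45, 77, 3, 40, 1, 79, 96]
Step 1: min=1 at 5
  Swap: [1, 45, 77, 3, 40, 20, 79, 96]
Step 2: min=3 at 3
  Swap: [1, 3, 77, 45, 40, 20, 79, 96]

After 2 steps: [1, 3, 77, 45, 40, 20, 79, 96]


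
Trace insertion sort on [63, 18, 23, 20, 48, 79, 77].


Initial: [63, 18, 23, 20, 48, 79, 77]
Insert 18: [18, 63, 23, 20, 48, 79, 77]
Insert 23: [18, 23, 63, 20, 48, 79, 77]
Insert 20: [18, 20, 23, 63, 48, 79, 77]
Insert 48: [18, 20, 23, 48, 63, 79, 77]
Insert 79: [18, 20, 23, 48, 63, 79, 77]
Insert 77: [18, 20, 23, 48, 63, 77, 79]

Sorted: [18, 20, 23, 48, 63, 77, 79]


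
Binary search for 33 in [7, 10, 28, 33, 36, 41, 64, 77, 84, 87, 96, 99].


Step 1: lo=0, hi=11, mid=5, val=41
Step 2: lo=0, hi=4, mid=2, val=28
Step 3: lo=3, hi=4, mid=3, val=33

Found at index 3


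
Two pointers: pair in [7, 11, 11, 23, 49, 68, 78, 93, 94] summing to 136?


lo=0(7)+hi=8(94)=101
lo=1(11)+hi=8(94)=105
lo=2(11)+hi=8(94)=105
lo=3(23)+hi=8(94)=117
lo=4(49)+hi=8(94)=143
lo=4(49)+hi=7(93)=142
lo=4(49)+hi=6(78)=127
lo=5(68)+hi=6(78)=146

No pair found


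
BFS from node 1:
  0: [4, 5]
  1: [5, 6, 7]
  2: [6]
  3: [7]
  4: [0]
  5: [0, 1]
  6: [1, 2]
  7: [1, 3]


Visit 1, enqueue [5, 6, 7]
Visit 5, enqueue [0]
Visit 6, enqueue [2]
Visit 7, enqueue [3]
Visit 0, enqueue [4]
Visit 2, enqueue []
Visit 3, enqueue []
Visit 4, enqueue []

BFS order: [1, 5, 6, 7, 0, 2, 3, 4]


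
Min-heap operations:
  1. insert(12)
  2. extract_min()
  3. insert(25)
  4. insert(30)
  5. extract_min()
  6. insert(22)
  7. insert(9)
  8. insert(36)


insert(12) -> [12]
extract_min()->12, []
insert(25) -> [25]
insert(30) -> [25, 30]
extract_min()->25, [30]
insert(22) -> [22, 30]
insert(9) -> [9, 30, 22]
insert(36) -> [9, 30, 22, 36]

Final heap: [9, 30, 22, 36]


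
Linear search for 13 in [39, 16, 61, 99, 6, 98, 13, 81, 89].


i=0: 39!=13
i=1: 16!=13
i=2: 61!=13
i=3: 99!=13
i=4: 6!=13
i=5: 98!=13
i=6: 13==13 found!

Found at 6, 7 comps


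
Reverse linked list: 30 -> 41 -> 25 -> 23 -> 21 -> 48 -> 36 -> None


Step 1: curr=30, set curr.next=prev(None) | reversed so far: 30
Step 2: curr=41, set curr.next=prev(30) | reversed so far: 41 -> 30
Step 3: curr=25, set curr.next=prev(41) | reversed so far: 25 -> 41 -> 30
Step 4: curr=23, set curr.next=prev(25) | reversed so far: 23 -> 25 -> 41 -> 30
Step 5: curr=21, set curr.next=prev(23) | reversed so far: 21 -> 23 -> 25 -> 41 -> 30
Step 6: curr=48, set curr.next=prev(21) | reversed so far: 48 -> 21 -> 23 -> 25 -> 41 -> 30
Step 7: curr=36, set curr.next=prev(48) | reversed so far: 36 -> 48 -> 21 -> 23 -> 25 -> 41 -> 30

36 -> 48 -> 21 -> 23 -> 25 -> 41 -> 30 -> None


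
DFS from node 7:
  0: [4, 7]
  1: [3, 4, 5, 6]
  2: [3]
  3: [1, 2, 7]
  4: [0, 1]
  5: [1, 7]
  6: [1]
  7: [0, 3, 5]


Visit 7, push [5, 3, 0]
Visit 0, push [4]
Visit 4, push [1]
Visit 1, push [6, 5, 3]
Visit 3, push [2]
Visit 2, push []
Visit 5, push []
Visit 6, push []

DFS order: [7, 0, 4, 1, 3, 2, 5, 6]


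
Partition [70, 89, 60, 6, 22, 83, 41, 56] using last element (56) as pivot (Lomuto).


Pivot: 56
  6 <= 56: swap -> [6, 89, 60, 70, 22, 83, 41, 56]
  22 <= 56: swap -> [6, 22, 60, 70, 89, 83, 41, 56]
  41 <= 56: swap -> [6, 22, 41, 70, 89, 83, 60, 56]
Place pivot at 3: [6, 22, 41, 56, 89, 83, 60, 70]

Partitioned: [6, 22, 41, 56, 89, 83, 60, 70]


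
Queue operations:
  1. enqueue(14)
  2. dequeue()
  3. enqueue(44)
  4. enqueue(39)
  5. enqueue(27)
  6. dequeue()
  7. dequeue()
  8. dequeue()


enqueue(14) -> [14]
dequeue()->14, []
enqueue(44) -> [44]
enqueue(39) -> [44, 39]
enqueue(27) -> [44, 39, 27]
dequeue()->44, [39, 27]
dequeue()->39, [27]
dequeue()->27, []

Final queue: []


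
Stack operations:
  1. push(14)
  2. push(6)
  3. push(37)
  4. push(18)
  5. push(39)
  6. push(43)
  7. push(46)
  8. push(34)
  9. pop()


push(14) -> [14]
push(6) -> [14, 6]
push(37) -> [14, 6, 37]
push(18) -> [14, 6, 37, 18]
push(39) -> [14, 6, 37, 18, 39]
push(43) -> [14, 6, 37, 18, 39, 43]
push(46) -> [14, 6, 37, 18, 39, 43, 46]
push(34) -> [14, 6, 37, 18, 39, 43, 46, 34]
pop()->34, [14, 6, 37, 18, 39, 43, 46]

Final stack: [14, 6, 37, 18, 39, 43, 46]


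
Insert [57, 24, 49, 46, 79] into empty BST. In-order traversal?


Insert 57: root
Insert 24: L from 57
Insert 49: L from 57 -> R from 24
Insert 46: L from 57 -> R from 24 -> L from 49
Insert 79: R from 57

In-order: [24, 46, 49, 57, 79]


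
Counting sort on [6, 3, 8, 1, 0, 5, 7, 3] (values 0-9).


Input: [6, 3, 8, 1, 0, 5, 7, 3]
Counts: [1, 1, 0, 2, 0, 1, 1, 1, 1, 0]

Sorted: [0, 1, 3, 3, 5, 6, 7, 8]


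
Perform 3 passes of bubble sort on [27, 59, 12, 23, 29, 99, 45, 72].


Initial: [27, 59, 12, 23, 29, 99, 45, 72]
Pass 1: [27, 12, 23, 29, 59, 45, 72, 99] (5 swaps)
Pass 2: [12, 23, 27, 29, 45, 59, 72, 99] (3 swaps)
Pass 3: [12, 23, 27, 29, 45, 59, 72, 99] (0 swaps)

After 3 passes: [12, 23, 27, 29, 45, 59, 72, 99]


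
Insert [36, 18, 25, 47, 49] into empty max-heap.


Insert 36: [36]
Insert 18: [36, 18]
Insert 25: [36, 18, 25]
Insert 47: [47, 36, 25, 18]
Insert 49: [49, 47, 25, 18, 36]

Final heap: [49, 47, 25, 18, 36]


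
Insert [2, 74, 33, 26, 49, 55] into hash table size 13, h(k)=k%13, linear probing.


Insert 2: h=2 -> slot 2
Insert 74: h=9 -> slot 9
Insert 33: h=7 -> slot 7
Insert 26: h=0 -> slot 0
Insert 49: h=10 -> slot 10
Insert 55: h=3 -> slot 3

Table: [26, None, 2, 55, None, None, None, 33, None, 74, 49, None, None]


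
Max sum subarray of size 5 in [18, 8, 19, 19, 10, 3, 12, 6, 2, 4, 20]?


[0:5]: 74
[1:6]: 59
[2:7]: 63
[3:8]: 50
[4:9]: 33
[5:10]: 27
[6:11]: 44

Max: 74 at [0:5]


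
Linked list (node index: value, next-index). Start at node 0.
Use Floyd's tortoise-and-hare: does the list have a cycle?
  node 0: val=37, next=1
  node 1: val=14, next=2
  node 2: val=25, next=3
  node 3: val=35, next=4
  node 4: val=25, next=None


Floyd's tortoise (slow, +1) and hare (fast, +2):
  init: slow=0, fast=0
  step 1: slow=1, fast=2
  step 2: slow=2, fast=4
  step 3: fast -> None, no cycle

Cycle: no


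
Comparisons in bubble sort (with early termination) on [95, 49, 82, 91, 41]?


Algorithm: bubble sort (with early termination)
Input: [95, 49, 82, 91, 41]
Sorted: [41, 49, 82, 91, 95]

10


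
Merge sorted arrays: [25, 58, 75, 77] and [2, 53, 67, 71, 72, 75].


Take 2 from B
Take 25 from A
Take 53 from B
Take 58 from A
Take 67 from B
Take 71 from B
Take 72 from B
Take 75 from A
Take 75 from B

Merged: [2, 25, 53, 58, 67, 71, 72, 75, 75, 77]


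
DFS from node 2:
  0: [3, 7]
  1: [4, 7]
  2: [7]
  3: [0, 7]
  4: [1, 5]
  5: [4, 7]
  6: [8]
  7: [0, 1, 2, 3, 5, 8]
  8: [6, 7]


Visit 2, push [7]
Visit 7, push [8, 5, 3, 1, 0]
Visit 0, push [3]
Visit 3, push []
Visit 1, push [4]
Visit 4, push [5]
Visit 5, push []
Visit 8, push [6]
Visit 6, push []

DFS order: [2, 7, 0, 3, 1, 4, 5, 8, 6]


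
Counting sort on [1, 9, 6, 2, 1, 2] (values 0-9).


Input: [1, 9, 6, 2, 1, 2]
Counts: [0, 2, 2, 0, 0, 0, 1, 0, 0, 1]

Sorted: [1, 1, 2, 2, 6, 9]


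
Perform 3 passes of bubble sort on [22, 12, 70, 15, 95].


Initial: [22, 12, 70, 15, 95]
Pass 1: [12, 22, 15, 70, 95] (2 swaps)
Pass 2: [12, 15, 22, 70, 95] (1 swaps)
Pass 3: [12, 15, 22, 70, 95] (0 swaps)

After 3 passes: [12, 15, 22, 70, 95]


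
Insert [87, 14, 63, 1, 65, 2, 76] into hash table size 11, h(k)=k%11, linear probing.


Insert 87: h=10 -> slot 10
Insert 14: h=3 -> slot 3
Insert 63: h=8 -> slot 8
Insert 1: h=1 -> slot 1
Insert 65: h=10, 1 probes -> slot 0
Insert 2: h=2 -> slot 2
Insert 76: h=10, 5 probes -> slot 4

Table: [65, 1, 2, 14, 76, None, None, None, 63, None, 87]


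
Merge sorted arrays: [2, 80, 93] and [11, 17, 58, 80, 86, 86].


Take 2 from A
Take 11 from B
Take 17 from B
Take 58 from B
Take 80 from A
Take 80 from B
Take 86 from B
Take 86 from B

Merged: [2, 11, 17, 58, 80, 80, 86, 86, 93]


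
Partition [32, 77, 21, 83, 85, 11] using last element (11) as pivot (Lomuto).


Pivot: 11
Place pivot at 0: [11, 77, 21, 83, 85, 32]

Partitioned: [11, 77, 21, 83, 85, 32]


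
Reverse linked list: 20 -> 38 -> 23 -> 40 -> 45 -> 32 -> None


Step 1: curr=20, set curr.next=prev(None) | reversed so far: 20
Step 2: curr=38, set curr.next=prev(20) | reversed so far: 38 -> 20
Step 3: curr=23, set curr.next=prev(38) | reversed so far: 23 -> 38 -> 20
Step 4: curr=40, set curr.next=prev(23) | reversed so far: 40 -> 23 -> 38 -> 20
Step 5: curr=45, set curr.next=prev(40) | reversed so far: 45 -> 40 -> 23 -> 38 -> 20
Step 6: curr=32, set curr.next=prev(45) | reversed so far: 32 -> 45 -> 40 -> 23 -> 38 -> 20

32 -> 45 -> 40 -> 23 -> 38 -> 20 -> None


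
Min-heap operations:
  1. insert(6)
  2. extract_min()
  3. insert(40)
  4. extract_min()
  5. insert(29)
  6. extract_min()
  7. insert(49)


insert(6) -> [6]
extract_min()->6, []
insert(40) -> [40]
extract_min()->40, []
insert(29) -> [29]
extract_min()->29, []
insert(49) -> [49]

Final heap: [49]


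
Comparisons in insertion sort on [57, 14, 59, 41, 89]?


Algorithm: insertion sort
Input: [57, 14, 59, 41, 89]
Sorted: [14, 41, 57, 59, 89]

6


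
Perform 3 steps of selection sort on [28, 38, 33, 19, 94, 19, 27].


Initial: [28, 38, 33, 19, 94, 19, 27]
Step 1: min=19 at 3
  Swap: [19, 38, 33, 28, 94, 19, 27]
Step 2: min=19 at 5
  Swap: [19, 19, 33, 28, 94, 38, 27]
Step 3: min=27 at 6
  Swap: [19, 19, 27, 28, 94, 38, 33]

After 3 steps: [19, 19, 27, 28, 94, 38, 33]


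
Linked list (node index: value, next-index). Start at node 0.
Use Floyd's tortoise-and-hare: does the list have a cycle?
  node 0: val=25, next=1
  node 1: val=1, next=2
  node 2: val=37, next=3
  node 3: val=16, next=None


Floyd's tortoise (slow, +1) and hare (fast, +2):
  init: slow=0, fast=0
  step 1: slow=1, fast=2
  step 2: fast 2->3->None, no cycle

Cycle: no


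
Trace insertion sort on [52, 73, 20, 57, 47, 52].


Initial: [52, 73, 20, 57, 47, 52]
Insert 73: [52, 73, 20, 57, 47, 52]
Insert 20: [20, 52, 73, 57, 47, 52]
Insert 57: [20, 52, 57, 73, 47, 52]
Insert 47: [20, 47, 52, 57, 73, 52]
Insert 52: [20, 47, 52, 52, 57, 73]

Sorted: [20, 47, 52, 52, 57, 73]


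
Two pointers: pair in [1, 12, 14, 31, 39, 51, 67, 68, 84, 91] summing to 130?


lo=0(1)+hi=9(91)=92
lo=1(12)+hi=9(91)=103
lo=2(14)+hi=9(91)=105
lo=3(31)+hi=9(91)=122
lo=4(39)+hi=9(91)=130

Yes: 39+91=130


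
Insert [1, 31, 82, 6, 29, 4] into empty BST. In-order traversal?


Insert 1: root
Insert 31: R from 1
Insert 82: R from 1 -> R from 31
Insert 6: R from 1 -> L from 31
Insert 29: R from 1 -> L from 31 -> R from 6
Insert 4: R from 1 -> L from 31 -> L from 6

In-order: [1, 4, 6, 29, 31, 82]


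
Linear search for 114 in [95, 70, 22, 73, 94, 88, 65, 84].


i=0: 95!=114
i=1: 70!=114
i=2: 22!=114
i=3: 73!=114
i=4: 94!=114
i=5: 88!=114
i=6: 65!=114
i=7: 84!=114

Not found, 8 comps


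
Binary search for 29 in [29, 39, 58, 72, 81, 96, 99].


Step 1: lo=0, hi=6, mid=3, val=72
Step 2: lo=0, hi=2, mid=1, val=39
Step 3: lo=0, hi=0, mid=0, val=29

Found at index 0


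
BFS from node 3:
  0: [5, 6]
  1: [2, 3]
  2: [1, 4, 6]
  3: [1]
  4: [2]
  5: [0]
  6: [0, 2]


Visit 3, enqueue [1]
Visit 1, enqueue [2]
Visit 2, enqueue [4, 6]
Visit 4, enqueue []
Visit 6, enqueue [0]
Visit 0, enqueue [5]
Visit 5, enqueue []

BFS order: [3, 1, 2, 4, 6, 0, 5]


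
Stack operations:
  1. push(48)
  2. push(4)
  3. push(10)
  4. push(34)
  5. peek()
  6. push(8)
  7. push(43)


push(48) -> [48]
push(4) -> [48, 4]
push(10) -> [48, 4, 10]
push(34) -> [48, 4, 10, 34]
peek()->34
push(8) -> [48, 4, 10, 34, 8]
push(43) -> [48, 4, 10, 34, 8, 43]

Final stack: [48, 4, 10, 34, 8, 43]


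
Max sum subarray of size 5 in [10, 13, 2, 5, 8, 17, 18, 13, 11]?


[0:5]: 38
[1:6]: 45
[2:7]: 50
[3:8]: 61
[4:9]: 67

Max: 67 at [4:9]


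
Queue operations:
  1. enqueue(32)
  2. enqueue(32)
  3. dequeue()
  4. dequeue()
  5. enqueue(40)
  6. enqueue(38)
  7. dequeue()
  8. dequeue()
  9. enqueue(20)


enqueue(32) -> [32]
enqueue(32) -> [32, 32]
dequeue()->32, [32]
dequeue()->32, []
enqueue(40) -> [40]
enqueue(38) -> [40, 38]
dequeue()->40, [38]
dequeue()->38, []
enqueue(20) -> [20]

Final queue: [20]


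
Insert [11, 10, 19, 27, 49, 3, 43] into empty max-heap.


Insert 11: [11]
Insert 10: [11, 10]
Insert 19: [19, 10, 11]
Insert 27: [27, 19, 11, 10]
Insert 49: [49, 27, 11, 10, 19]
Insert 3: [49, 27, 11, 10, 19, 3]
Insert 43: [49, 27, 43, 10, 19, 3, 11]

Final heap: [49, 27, 43, 10, 19, 3, 11]


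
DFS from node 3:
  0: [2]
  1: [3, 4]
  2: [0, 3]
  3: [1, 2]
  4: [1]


Visit 3, push [2, 1]
Visit 1, push [4]
Visit 4, push []
Visit 2, push [0]
Visit 0, push []

DFS order: [3, 1, 4, 2, 0]


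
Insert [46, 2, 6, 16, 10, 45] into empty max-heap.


Insert 46: [46]
Insert 2: [46, 2]
Insert 6: [46, 2, 6]
Insert 16: [46, 16, 6, 2]
Insert 10: [46, 16, 6, 2, 10]
Insert 45: [46, 16, 45, 2, 10, 6]

Final heap: [46, 16, 45, 2, 10, 6]


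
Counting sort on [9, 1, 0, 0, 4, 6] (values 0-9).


Input: [9, 1, 0, 0, 4, 6]
Counts: [2, 1, 0, 0, 1, 0, 1, 0, 0, 1]

Sorted: [0, 0, 1, 4, 6, 9]


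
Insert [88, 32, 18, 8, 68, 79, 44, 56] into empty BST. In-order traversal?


Insert 88: root
Insert 32: L from 88
Insert 18: L from 88 -> L from 32
Insert 8: L from 88 -> L from 32 -> L from 18
Insert 68: L from 88 -> R from 32
Insert 79: L from 88 -> R from 32 -> R from 68
Insert 44: L from 88 -> R from 32 -> L from 68
Insert 56: L from 88 -> R from 32 -> L from 68 -> R from 44

In-order: [8, 18, 32, 44, 56, 68, 79, 88]


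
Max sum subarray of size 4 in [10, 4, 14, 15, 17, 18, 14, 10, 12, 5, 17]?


[0:4]: 43
[1:5]: 50
[2:6]: 64
[3:7]: 64
[4:8]: 59
[5:9]: 54
[6:10]: 41
[7:11]: 44

Max: 64 at [2:6]


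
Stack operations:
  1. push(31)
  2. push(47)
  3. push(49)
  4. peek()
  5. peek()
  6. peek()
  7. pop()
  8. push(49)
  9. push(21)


push(31) -> [31]
push(47) -> [31, 47]
push(49) -> [31, 47, 49]
peek()->49
peek()->49
peek()->49
pop()->49, [31, 47]
push(49) -> [31, 47, 49]
push(21) -> [31, 47, 49, 21]

Final stack: [31, 47, 49, 21]


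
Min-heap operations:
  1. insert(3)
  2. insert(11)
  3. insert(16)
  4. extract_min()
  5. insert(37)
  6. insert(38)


insert(3) -> [3]
insert(11) -> [3, 11]
insert(16) -> [3, 11, 16]
extract_min()->3, [11, 16]
insert(37) -> [11, 16, 37]
insert(38) -> [11, 16, 37, 38]

Final heap: [11, 16, 37, 38]


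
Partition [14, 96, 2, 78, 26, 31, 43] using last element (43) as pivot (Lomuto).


Pivot: 43
  14 <= 43: advance i (no swap)
  2 <= 43: swap -> [14, 2, 96, 78, 26, 31, 43]
  26 <= 43: swap -> [14, 2, 26, 78, 96, 31, 43]
  31 <= 43: swap -> [14, 2, 26, 31, 96, 78, 43]
Place pivot at 4: [14, 2, 26, 31, 43, 78, 96]

Partitioned: [14, 2, 26, 31, 43, 78, 96]


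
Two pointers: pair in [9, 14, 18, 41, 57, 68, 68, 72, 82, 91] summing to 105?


lo=0(9)+hi=9(91)=100
lo=1(14)+hi=9(91)=105

Yes: 14+91=105


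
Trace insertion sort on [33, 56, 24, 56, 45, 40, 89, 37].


Initial: [33, 56, 24, 56, 45, 40, 89, 37]
Insert 56: [33, 56, 24, 56, 45, 40, 89, 37]
Insert 24: [24, 33, 56, 56, 45, 40, 89, 37]
Insert 56: [24, 33, 56, 56, 45, 40, 89, 37]
Insert 45: [24, 33, 45, 56, 56, 40, 89, 37]
Insert 40: [24, 33, 40, 45, 56, 56, 89, 37]
Insert 89: [24, 33, 40, 45, 56, 56, 89, 37]
Insert 37: [24, 33, 37, 40, 45, 56, 56, 89]

Sorted: [24, 33, 37, 40, 45, 56, 56, 89]


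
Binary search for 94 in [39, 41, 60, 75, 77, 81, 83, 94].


Step 1: lo=0, hi=7, mid=3, val=75
Step 2: lo=4, hi=7, mid=5, val=81
Step 3: lo=6, hi=7, mid=6, val=83
Step 4: lo=7, hi=7, mid=7, val=94

Found at index 7


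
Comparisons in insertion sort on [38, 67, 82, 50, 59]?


Algorithm: insertion sort
Input: [38, 67, 82, 50, 59]
Sorted: [38, 50, 59, 67, 82]

8


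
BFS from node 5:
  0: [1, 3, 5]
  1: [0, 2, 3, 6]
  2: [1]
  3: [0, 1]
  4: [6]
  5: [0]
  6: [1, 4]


Visit 5, enqueue [0]
Visit 0, enqueue [1, 3]
Visit 1, enqueue [2, 6]
Visit 3, enqueue []
Visit 2, enqueue []
Visit 6, enqueue [4]
Visit 4, enqueue []

BFS order: [5, 0, 1, 3, 2, 6, 4]


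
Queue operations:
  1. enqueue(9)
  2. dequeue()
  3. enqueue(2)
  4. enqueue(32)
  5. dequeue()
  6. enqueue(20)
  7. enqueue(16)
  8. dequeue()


enqueue(9) -> [9]
dequeue()->9, []
enqueue(2) -> [2]
enqueue(32) -> [2, 32]
dequeue()->2, [32]
enqueue(20) -> [32, 20]
enqueue(16) -> [32, 20, 16]
dequeue()->32, [20, 16]

Final queue: [20, 16]


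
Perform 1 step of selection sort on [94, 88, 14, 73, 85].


Initial: [94, 88, 14, 73, 85]
Step 1: min=14 at 2
  Swap: [14, 88, 94, 73, 85]

After 1 step: [14, 88, 94, 73, 85]


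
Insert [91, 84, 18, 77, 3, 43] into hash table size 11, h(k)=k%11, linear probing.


Insert 91: h=3 -> slot 3
Insert 84: h=7 -> slot 7
Insert 18: h=7, 1 probes -> slot 8
Insert 77: h=0 -> slot 0
Insert 3: h=3, 1 probes -> slot 4
Insert 43: h=10 -> slot 10

Table: [77, None, None, 91, 3, None, None, 84, 18, None, 43]


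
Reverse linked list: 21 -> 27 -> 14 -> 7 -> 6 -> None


Step 1: curr=21, set curr.next=prev(None) | reversed so far: 21
Step 2: curr=27, set curr.next=prev(21) | reversed so far: 27 -> 21
Step 3: curr=14, set curr.next=prev(27) | reversed so far: 14 -> 27 -> 21
Step 4: curr=7, set curr.next=prev(14) | reversed so far: 7 -> 14 -> 27 -> 21
Step 5: curr=6, set curr.next=prev(7) | reversed so far: 6 -> 7 -> 14 -> 27 -> 21

6 -> 7 -> 14 -> 27 -> 21 -> None


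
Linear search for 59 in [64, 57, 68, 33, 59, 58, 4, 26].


i=0: 64!=59
i=1: 57!=59
i=2: 68!=59
i=3: 33!=59
i=4: 59==59 found!

Found at 4, 5 comps


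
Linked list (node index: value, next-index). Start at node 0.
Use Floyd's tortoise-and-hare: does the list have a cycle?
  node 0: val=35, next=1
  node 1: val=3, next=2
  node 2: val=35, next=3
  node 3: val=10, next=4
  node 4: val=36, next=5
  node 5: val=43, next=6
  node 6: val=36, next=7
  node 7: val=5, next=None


Floyd's tortoise (slow, +1) and hare (fast, +2):
  init: slow=0, fast=0
  step 1: slow=1, fast=2
  step 2: slow=2, fast=4
  step 3: slow=3, fast=6
  step 4: fast 6->7->None, no cycle

Cycle: no


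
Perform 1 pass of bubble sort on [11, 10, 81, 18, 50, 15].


Initial: [11, 10, 81, 18, 50, 15]
Pass 1: [10, 11, 18, 50, 15, 81] (4 swaps)

After 1 pass: [10, 11, 18, 50, 15, 81]


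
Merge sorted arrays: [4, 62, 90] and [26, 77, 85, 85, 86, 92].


Take 4 from A
Take 26 from B
Take 62 from A
Take 77 from B
Take 85 from B
Take 85 from B
Take 86 from B
Take 90 from A

Merged: [4, 26, 62, 77, 85, 85, 86, 90, 92]


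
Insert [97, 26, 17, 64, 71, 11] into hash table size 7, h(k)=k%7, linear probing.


Insert 97: h=6 -> slot 6
Insert 26: h=5 -> slot 5
Insert 17: h=3 -> slot 3
Insert 64: h=1 -> slot 1
Insert 71: h=1, 1 probes -> slot 2
Insert 11: h=4 -> slot 4

Table: [None, 64, 71, 17, 11, 26, 97]


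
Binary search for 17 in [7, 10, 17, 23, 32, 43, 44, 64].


Step 1: lo=0, hi=7, mid=3, val=23
Step 2: lo=0, hi=2, mid=1, val=10
Step 3: lo=2, hi=2, mid=2, val=17

Found at index 2


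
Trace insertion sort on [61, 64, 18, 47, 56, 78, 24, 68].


Initial: [61, 64, 18, 47, 56, 78, 24, 68]
Insert 64: [61, 64, 18, 47, 56, 78, 24, 68]
Insert 18: [18, 61, 64, 47, 56, 78, 24, 68]
Insert 47: [18, 47, 61, 64, 56, 78, 24, 68]
Insert 56: [18, 47, 56, 61, 64, 78, 24, 68]
Insert 78: [18, 47, 56, 61, 64, 78, 24, 68]
Insert 24: [18, 24, 47, 56, 61, 64, 78, 68]
Insert 68: [18, 24, 47, 56, 61, 64, 68, 78]

Sorted: [18, 24, 47, 56, 61, 64, 68, 78]


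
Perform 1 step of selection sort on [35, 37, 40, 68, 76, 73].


Initial: [35, 37, 40, 68, 76, 73]
Step 1: min=35 at 0
  Swap: [35, 37, 40, 68, 76, 73]

After 1 step: [35, 37, 40, 68, 76, 73]


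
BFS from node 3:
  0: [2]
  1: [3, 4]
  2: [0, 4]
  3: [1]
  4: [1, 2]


Visit 3, enqueue [1]
Visit 1, enqueue [4]
Visit 4, enqueue [2]
Visit 2, enqueue [0]
Visit 0, enqueue []

BFS order: [3, 1, 4, 2, 0]


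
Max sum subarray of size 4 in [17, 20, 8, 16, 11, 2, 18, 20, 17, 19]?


[0:4]: 61
[1:5]: 55
[2:6]: 37
[3:7]: 47
[4:8]: 51
[5:9]: 57
[6:10]: 74

Max: 74 at [6:10]


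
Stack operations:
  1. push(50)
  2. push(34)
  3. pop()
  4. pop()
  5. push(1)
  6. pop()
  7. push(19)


push(50) -> [50]
push(34) -> [50, 34]
pop()->34, [50]
pop()->50, []
push(1) -> [1]
pop()->1, []
push(19) -> [19]

Final stack: [19]


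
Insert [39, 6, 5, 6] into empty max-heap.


Insert 39: [39]
Insert 6: [39, 6]
Insert 5: [39, 6, 5]
Insert 6: [39, 6, 5, 6]

Final heap: [39, 6, 5, 6]


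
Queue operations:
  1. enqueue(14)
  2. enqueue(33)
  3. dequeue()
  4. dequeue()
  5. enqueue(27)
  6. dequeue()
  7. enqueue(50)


enqueue(14) -> [14]
enqueue(33) -> [14, 33]
dequeue()->14, [33]
dequeue()->33, []
enqueue(27) -> [27]
dequeue()->27, []
enqueue(50) -> [50]

Final queue: [50]


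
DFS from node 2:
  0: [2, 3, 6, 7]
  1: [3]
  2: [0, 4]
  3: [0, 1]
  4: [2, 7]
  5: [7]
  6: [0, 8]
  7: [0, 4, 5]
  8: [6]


Visit 2, push [4, 0]
Visit 0, push [7, 6, 3]
Visit 3, push [1]
Visit 1, push []
Visit 6, push [8]
Visit 8, push []
Visit 7, push [5, 4]
Visit 4, push []
Visit 5, push []

DFS order: [2, 0, 3, 1, 6, 8, 7, 4, 5]


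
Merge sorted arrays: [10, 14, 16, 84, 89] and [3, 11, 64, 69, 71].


Take 3 from B
Take 10 from A
Take 11 from B
Take 14 from A
Take 16 from A
Take 64 from B
Take 69 from B
Take 71 from B

Merged: [3, 10, 11, 14, 16, 64, 69, 71, 84, 89]


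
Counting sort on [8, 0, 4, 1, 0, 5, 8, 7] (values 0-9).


Input: [8, 0, 4, 1, 0, 5, 8, 7]
Counts: [2, 1, 0, 0, 1, 1, 0, 1, 2, 0]

Sorted: [0, 0, 1, 4, 5, 7, 8, 8]


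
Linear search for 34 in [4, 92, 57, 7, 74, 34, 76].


i=0: 4!=34
i=1: 92!=34
i=2: 57!=34
i=3: 7!=34
i=4: 74!=34
i=5: 34==34 found!

Found at 5, 6 comps


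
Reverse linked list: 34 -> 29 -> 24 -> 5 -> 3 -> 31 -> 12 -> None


Step 1: curr=34, set curr.next=prev(None) | reversed so far: 34
Step 2: curr=29, set curr.next=prev(34) | reversed so far: 29 -> 34
Step 3: curr=24, set curr.next=prev(29) | reversed so far: 24 -> 29 -> 34
Step 4: curr=5, set curr.next=prev(24) | reversed so far: 5 -> 24 -> 29 -> 34
Step 5: curr=3, set curr.next=prev(5) | reversed so far: 3 -> 5 -> 24 -> 29 -> 34
Step 6: curr=31, set curr.next=prev(3) | reversed so far: 31 -> 3 -> 5 -> 24 -> 29 -> 34
Step 7: curr=12, set curr.next=prev(31) | reversed so far: 12 -> 31 -> 3 -> 5 -> 24 -> 29 -> 34

12 -> 31 -> 3 -> 5 -> 24 -> 29 -> 34 -> None


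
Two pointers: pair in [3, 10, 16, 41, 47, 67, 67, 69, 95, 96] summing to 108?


lo=0(3)+hi=9(96)=99
lo=1(10)+hi=9(96)=106
lo=2(16)+hi=9(96)=112
lo=2(16)+hi=8(95)=111
lo=2(16)+hi=7(69)=85
lo=3(41)+hi=7(69)=110
lo=3(41)+hi=6(67)=108

Yes: 41+67=108


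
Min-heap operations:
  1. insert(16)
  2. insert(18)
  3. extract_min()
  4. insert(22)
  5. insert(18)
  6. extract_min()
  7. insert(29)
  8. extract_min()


insert(16) -> [16]
insert(18) -> [16, 18]
extract_min()->16, [18]
insert(22) -> [18, 22]
insert(18) -> [18, 22, 18]
extract_min()->18, [18, 22]
insert(29) -> [18, 22, 29]
extract_min()->18, [22, 29]

Final heap: [22, 29]


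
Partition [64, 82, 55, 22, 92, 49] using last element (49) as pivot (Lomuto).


Pivot: 49
  22 <= 49: swap -> [22, 82, 55, 64, 92, 49]
Place pivot at 1: [22, 49, 55, 64, 92, 82]

Partitioned: [22, 49, 55, 64, 92, 82]


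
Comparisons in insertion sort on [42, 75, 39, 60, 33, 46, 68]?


Algorithm: insertion sort
Input: [42, 75, 39, 60, 33, 46, 68]
Sorted: [33, 39, 42, 46, 60, 68, 75]

14


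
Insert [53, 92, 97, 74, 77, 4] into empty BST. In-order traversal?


Insert 53: root
Insert 92: R from 53
Insert 97: R from 53 -> R from 92
Insert 74: R from 53 -> L from 92
Insert 77: R from 53 -> L from 92 -> R from 74
Insert 4: L from 53

In-order: [4, 53, 74, 77, 92, 97]


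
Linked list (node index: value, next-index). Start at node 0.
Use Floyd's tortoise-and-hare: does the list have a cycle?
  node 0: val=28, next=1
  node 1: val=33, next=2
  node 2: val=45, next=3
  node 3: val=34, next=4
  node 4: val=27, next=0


Floyd's tortoise (slow, +1) and hare (fast, +2):
  init: slow=0, fast=0
  step 1: slow=1, fast=2
  step 2: slow=2, fast=4
  step 3: slow=3, fast=1
  step 4: slow=4, fast=3
  step 5: slow=0, fast=0
  slow == fast at node 0: cycle detected

Cycle: yes


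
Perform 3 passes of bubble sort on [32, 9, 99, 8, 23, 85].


Initial: [32, 9, 99, 8, 23, 85]
Pass 1: [9, 32, 8, 23, 85, 99] (4 swaps)
Pass 2: [9, 8, 23, 32, 85, 99] (2 swaps)
Pass 3: [8, 9, 23, 32, 85, 99] (1 swaps)

After 3 passes: [8, 9, 23, 32, 85, 99]


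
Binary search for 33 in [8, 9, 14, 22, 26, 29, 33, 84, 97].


Step 1: lo=0, hi=8, mid=4, val=26
Step 2: lo=5, hi=8, mid=6, val=33

Found at index 6


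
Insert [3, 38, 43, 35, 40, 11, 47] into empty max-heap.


Insert 3: [3]
Insert 38: [38, 3]
Insert 43: [43, 3, 38]
Insert 35: [43, 35, 38, 3]
Insert 40: [43, 40, 38, 3, 35]
Insert 11: [43, 40, 38, 3, 35, 11]
Insert 47: [47, 40, 43, 3, 35, 11, 38]

Final heap: [47, 40, 43, 3, 35, 11, 38]


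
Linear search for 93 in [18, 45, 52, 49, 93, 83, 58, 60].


i=0: 18!=93
i=1: 45!=93
i=2: 52!=93
i=3: 49!=93
i=4: 93==93 found!

Found at 4, 5 comps


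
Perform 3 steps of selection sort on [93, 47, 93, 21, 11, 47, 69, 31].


Initial: [93, 47, 93, 21, 11, 47, 69, 31]
Step 1: min=11 at 4
  Swap: [11, 47, 93, 21, 93, 47, 69, 31]
Step 2: min=21 at 3
  Swap: [11, 21, 93, 47, 93, 47, 69, 31]
Step 3: min=31 at 7
  Swap: [11, 21, 31, 47, 93, 47, 69, 93]

After 3 steps: [11, 21, 31, 47, 93, 47, 69, 93]


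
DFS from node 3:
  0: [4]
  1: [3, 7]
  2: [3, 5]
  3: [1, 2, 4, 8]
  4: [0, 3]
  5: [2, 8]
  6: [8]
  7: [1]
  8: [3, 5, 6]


Visit 3, push [8, 4, 2, 1]
Visit 1, push [7]
Visit 7, push []
Visit 2, push [5]
Visit 5, push [8]
Visit 8, push [6]
Visit 6, push []
Visit 4, push [0]
Visit 0, push []

DFS order: [3, 1, 7, 2, 5, 8, 6, 4, 0]


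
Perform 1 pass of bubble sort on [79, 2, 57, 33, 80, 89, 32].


Initial: [79, 2, 57, 33, 80, 89, 32]
Pass 1: [2, 57, 33, 79, 80, 32, 89] (4 swaps)

After 1 pass: [2, 57, 33, 79, 80, 32, 89]


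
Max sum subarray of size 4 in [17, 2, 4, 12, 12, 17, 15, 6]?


[0:4]: 35
[1:5]: 30
[2:6]: 45
[3:7]: 56
[4:8]: 50

Max: 56 at [3:7]


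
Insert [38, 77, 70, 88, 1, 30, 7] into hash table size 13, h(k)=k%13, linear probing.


Insert 38: h=12 -> slot 12
Insert 77: h=12, 1 probes -> slot 0
Insert 70: h=5 -> slot 5
Insert 88: h=10 -> slot 10
Insert 1: h=1 -> slot 1
Insert 30: h=4 -> slot 4
Insert 7: h=7 -> slot 7

Table: [77, 1, None, None, 30, 70, None, 7, None, None, 88, None, 38]


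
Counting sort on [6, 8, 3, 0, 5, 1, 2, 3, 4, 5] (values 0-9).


Input: [6, 8, 3, 0, 5, 1, 2, 3, 4, 5]
Counts: [1, 1, 1, 2, 1, 2, 1, 0, 1, 0]

Sorted: [0, 1, 2, 3, 3, 4, 5, 5, 6, 8]


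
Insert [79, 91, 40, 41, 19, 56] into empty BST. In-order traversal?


Insert 79: root
Insert 91: R from 79
Insert 40: L from 79
Insert 41: L from 79 -> R from 40
Insert 19: L from 79 -> L from 40
Insert 56: L from 79 -> R from 40 -> R from 41

In-order: [19, 40, 41, 56, 79, 91]


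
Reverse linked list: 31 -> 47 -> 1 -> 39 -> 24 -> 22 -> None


Step 1: curr=31, set curr.next=prev(None) | reversed so far: 31
Step 2: curr=47, set curr.next=prev(31) | reversed so far: 47 -> 31
Step 3: curr=1, set curr.next=prev(47) | reversed so far: 1 -> 47 -> 31
Step 4: curr=39, set curr.next=prev(1) | reversed so far: 39 -> 1 -> 47 -> 31
Step 5: curr=24, set curr.next=prev(39) | reversed so far: 24 -> 39 -> 1 -> 47 -> 31
Step 6: curr=22, set curr.next=prev(24) | reversed so far: 22 -> 24 -> 39 -> 1 -> 47 -> 31

22 -> 24 -> 39 -> 1 -> 47 -> 31 -> None


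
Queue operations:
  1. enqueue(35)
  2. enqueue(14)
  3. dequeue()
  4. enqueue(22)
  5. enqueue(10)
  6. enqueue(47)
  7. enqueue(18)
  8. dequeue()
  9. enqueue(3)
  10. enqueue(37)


enqueue(35) -> [35]
enqueue(14) -> [35, 14]
dequeue()->35, [14]
enqueue(22) -> [14, 22]
enqueue(10) -> [14, 22, 10]
enqueue(47) -> [14, 22, 10, 47]
enqueue(18) -> [14, 22, 10, 47, 18]
dequeue()->14, [22, 10, 47, 18]
enqueue(3) -> [22, 10, 47, 18, 3]
enqueue(37) -> [22, 10, 47, 18, 3, 37]

Final queue: [22, 10, 47, 18, 3, 37]


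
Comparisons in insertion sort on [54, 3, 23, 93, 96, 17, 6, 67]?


Algorithm: insertion sort
Input: [54, 3, 23, 93, 96, 17, 6, 67]
Sorted: [3, 6, 17, 23, 54, 67, 93, 96]

19


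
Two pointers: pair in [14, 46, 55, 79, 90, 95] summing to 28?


lo=0(14)+hi=5(95)=109
lo=0(14)+hi=4(90)=104
lo=0(14)+hi=3(79)=93
lo=0(14)+hi=2(55)=69
lo=0(14)+hi=1(46)=60

No pair found


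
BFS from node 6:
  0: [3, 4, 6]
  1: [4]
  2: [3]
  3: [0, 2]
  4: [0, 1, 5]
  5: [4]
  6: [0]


Visit 6, enqueue [0]
Visit 0, enqueue [3, 4]
Visit 3, enqueue [2]
Visit 4, enqueue [1, 5]
Visit 2, enqueue []
Visit 1, enqueue []
Visit 5, enqueue []

BFS order: [6, 0, 3, 4, 2, 1, 5]


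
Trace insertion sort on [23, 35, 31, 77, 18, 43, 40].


Initial: [23, 35, 31, 77, 18, 43, 40]
Insert 35: [23, 35, 31, 77, 18, 43, 40]
Insert 31: [23, 31, 35, 77, 18, 43, 40]
Insert 77: [23, 31, 35, 77, 18, 43, 40]
Insert 18: [18, 23, 31, 35, 77, 43, 40]
Insert 43: [18, 23, 31, 35, 43, 77, 40]
Insert 40: [18, 23, 31, 35, 40, 43, 77]

Sorted: [18, 23, 31, 35, 40, 43, 77]


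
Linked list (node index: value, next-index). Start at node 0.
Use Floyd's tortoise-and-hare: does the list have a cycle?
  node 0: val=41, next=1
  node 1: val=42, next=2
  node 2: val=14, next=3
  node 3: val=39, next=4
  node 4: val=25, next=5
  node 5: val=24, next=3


Floyd's tortoise (slow, +1) and hare (fast, +2):
  init: slow=0, fast=0
  step 1: slow=1, fast=2
  step 2: slow=2, fast=4
  step 3: slow=3, fast=3
  slow == fast at node 3: cycle detected

Cycle: yes


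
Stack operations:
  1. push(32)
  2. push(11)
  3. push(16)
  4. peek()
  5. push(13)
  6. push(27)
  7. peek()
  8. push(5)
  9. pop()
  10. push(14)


push(32) -> [32]
push(11) -> [32, 11]
push(16) -> [32, 11, 16]
peek()->16
push(13) -> [32, 11, 16, 13]
push(27) -> [32, 11, 16, 13, 27]
peek()->27
push(5) -> [32, 11, 16, 13, 27, 5]
pop()->5, [32, 11, 16, 13, 27]
push(14) -> [32, 11, 16, 13, 27, 14]

Final stack: [32, 11, 16, 13, 27, 14]


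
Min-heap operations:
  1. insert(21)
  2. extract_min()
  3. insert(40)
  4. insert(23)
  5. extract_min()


insert(21) -> [21]
extract_min()->21, []
insert(40) -> [40]
insert(23) -> [23, 40]
extract_min()->23, [40]

Final heap: [40]


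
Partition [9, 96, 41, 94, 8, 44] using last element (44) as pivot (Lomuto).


Pivot: 44
  9 <= 44: advance i (no swap)
  41 <= 44: swap -> [9, 41, 96, 94, 8, 44]
  8 <= 44: swap -> [9, 41, 8, 94, 96, 44]
Place pivot at 3: [9, 41, 8, 44, 96, 94]

Partitioned: [9, 41, 8, 44, 96, 94]


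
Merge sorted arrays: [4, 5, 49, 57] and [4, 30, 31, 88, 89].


Take 4 from A
Take 4 from B
Take 5 from A
Take 30 from B
Take 31 from B
Take 49 from A
Take 57 from A

Merged: [4, 4, 5, 30, 31, 49, 57, 88, 89]


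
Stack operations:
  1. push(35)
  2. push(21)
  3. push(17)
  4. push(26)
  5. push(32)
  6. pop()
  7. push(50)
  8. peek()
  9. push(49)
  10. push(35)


push(35) -> [35]
push(21) -> [35, 21]
push(17) -> [35, 21, 17]
push(26) -> [35, 21, 17, 26]
push(32) -> [35, 21, 17, 26, 32]
pop()->32, [35, 21, 17, 26]
push(50) -> [35, 21, 17, 26, 50]
peek()->50
push(49) -> [35, 21, 17, 26, 50, 49]
push(35) -> [35, 21, 17, 26, 50, 49, 35]

Final stack: [35, 21, 17, 26, 50, 49, 35]


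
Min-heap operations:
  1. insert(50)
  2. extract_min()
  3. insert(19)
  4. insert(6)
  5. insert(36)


insert(50) -> [50]
extract_min()->50, []
insert(19) -> [19]
insert(6) -> [6, 19]
insert(36) -> [6, 19, 36]

Final heap: [6, 19, 36]
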